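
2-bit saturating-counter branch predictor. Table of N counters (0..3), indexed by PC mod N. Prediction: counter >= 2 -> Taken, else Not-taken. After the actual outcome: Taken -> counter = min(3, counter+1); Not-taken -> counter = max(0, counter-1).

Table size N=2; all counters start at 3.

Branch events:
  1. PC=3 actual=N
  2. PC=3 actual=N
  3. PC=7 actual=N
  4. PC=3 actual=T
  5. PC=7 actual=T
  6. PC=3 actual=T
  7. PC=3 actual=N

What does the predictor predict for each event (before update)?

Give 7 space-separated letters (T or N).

Ev 1: PC=3 idx=1 pred=T actual=N -> ctr[1]=2
Ev 2: PC=3 idx=1 pred=T actual=N -> ctr[1]=1
Ev 3: PC=7 idx=1 pred=N actual=N -> ctr[1]=0
Ev 4: PC=3 idx=1 pred=N actual=T -> ctr[1]=1
Ev 5: PC=7 idx=1 pred=N actual=T -> ctr[1]=2
Ev 6: PC=3 idx=1 pred=T actual=T -> ctr[1]=3
Ev 7: PC=3 idx=1 pred=T actual=N -> ctr[1]=2

Answer: T T N N N T T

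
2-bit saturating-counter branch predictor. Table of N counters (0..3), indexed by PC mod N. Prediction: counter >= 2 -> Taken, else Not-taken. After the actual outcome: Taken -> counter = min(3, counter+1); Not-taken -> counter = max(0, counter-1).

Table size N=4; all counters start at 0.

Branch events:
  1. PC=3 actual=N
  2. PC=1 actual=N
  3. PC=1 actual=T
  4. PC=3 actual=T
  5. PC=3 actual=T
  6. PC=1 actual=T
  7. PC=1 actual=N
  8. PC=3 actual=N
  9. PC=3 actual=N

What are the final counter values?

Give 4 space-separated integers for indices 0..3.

Answer: 0 1 0 0

Derivation:
Ev 1: PC=3 idx=3 pred=N actual=N -> ctr[3]=0
Ev 2: PC=1 idx=1 pred=N actual=N -> ctr[1]=0
Ev 3: PC=1 idx=1 pred=N actual=T -> ctr[1]=1
Ev 4: PC=3 idx=3 pred=N actual=T -> ctr[3]=1
Ev 5: PC=3 idx=3 pred=N actual=T -> ctr[3]=2
Ev 6: PC=1 idx=1 pred=N actual=T -> ctr[1]=2
Ev 7: PC=1 idx=1 pred=T actual=N -> ctr[1]=1
Ev 8: PC=3 idx=3 pred=T actual=N -> ctr[3]=1
Ev 9: PC=3 idx=3 pred=N actual=N -> ctr[3]=0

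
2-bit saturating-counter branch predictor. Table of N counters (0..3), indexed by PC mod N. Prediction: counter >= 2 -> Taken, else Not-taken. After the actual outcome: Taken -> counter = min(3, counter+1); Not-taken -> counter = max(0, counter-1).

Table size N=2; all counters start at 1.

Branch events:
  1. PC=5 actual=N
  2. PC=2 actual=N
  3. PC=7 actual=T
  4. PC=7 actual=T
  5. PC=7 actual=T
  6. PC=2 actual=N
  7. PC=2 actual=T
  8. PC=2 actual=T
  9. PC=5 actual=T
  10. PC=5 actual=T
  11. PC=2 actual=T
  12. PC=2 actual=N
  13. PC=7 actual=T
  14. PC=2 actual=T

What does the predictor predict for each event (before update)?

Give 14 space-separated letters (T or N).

Answer: N N N N T N N N T T T T T T

Derivation:
Ev 1: PC=5 idx=1 pred=N actual=N -> ctr[1]=0
Ev 2: PC=2 idx=0 pred=N actual=N -> ctr[0]=0
Ev 3: PC=7 idx=1 pred=N actual=T -> ctr[1]=1
Ev 4: PC=7 idx=1 pred=N actual=T -> ctr[1]=2
Ev 5: PC=7 idx=1 pred=T actual=T -> ctr[1]=3
Ev 6: PC=2 idx=0 pred=N actual=N -> ctr[0]=0
Ev 7: PC=2 idx=0 pred=N actual=T -> ctr[0]=1
Ev 8: PC=2 idx=0 pred=N actual=T -> ctr[0]=2
Ev 9: PC=5 idx=1 pred=T actual=T -> ctr[1]=3
Ev 10: PC=5 idx=1 pred=T actual=T -> ctr[1]=3
Ev 11: PC=2 idx=0 pred=T actual=T -> ctr[0]=3
Ev 12: PC=2 idx=0 pred=T actual=N -> ctr[0]=2
Ev 13: PC=7 idx=1 pred=T actual=T -> ctr[1]=3
Ev 14: PC=2 idx=0 pred=T actual=T -> ctr[0]=3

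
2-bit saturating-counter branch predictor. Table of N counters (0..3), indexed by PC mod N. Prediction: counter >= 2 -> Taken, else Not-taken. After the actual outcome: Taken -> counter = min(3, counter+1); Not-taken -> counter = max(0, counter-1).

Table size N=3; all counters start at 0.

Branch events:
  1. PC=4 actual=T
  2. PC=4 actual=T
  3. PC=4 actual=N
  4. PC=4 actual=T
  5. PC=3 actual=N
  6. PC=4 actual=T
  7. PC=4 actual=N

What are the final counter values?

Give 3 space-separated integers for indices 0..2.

Ev 1: PC=4 idx=1 pred=N actual=T -> ctr[1]=1
Ev 2: PC=4 idx=1 pred=N actual=T -> ctr[1]=2
Ev 3: PC=4 idx=1 pred=T actual=N -> ctr[1]=1
Ev 4: PC=4 idx=1 pred=N actual=T -> ctr[1]=2
Ev 5: PC=3 idx=0 pred=N actual=N -> ctr[0]=0
Ev 6: PC=4 idx=1 pred=T actual=T -> ctr[1]=3
Ev 7: PC=4 idx=1 pred=T actual=N -> ctr[1]=2

Answer: 0 2 0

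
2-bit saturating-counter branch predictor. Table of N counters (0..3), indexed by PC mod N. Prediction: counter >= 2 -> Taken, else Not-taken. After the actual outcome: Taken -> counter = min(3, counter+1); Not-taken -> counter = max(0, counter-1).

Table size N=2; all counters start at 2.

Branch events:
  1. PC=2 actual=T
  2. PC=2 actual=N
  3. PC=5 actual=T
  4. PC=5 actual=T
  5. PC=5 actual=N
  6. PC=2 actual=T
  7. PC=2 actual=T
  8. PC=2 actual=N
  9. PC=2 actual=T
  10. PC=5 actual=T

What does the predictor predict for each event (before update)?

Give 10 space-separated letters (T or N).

Answer: T T T T T T T T T T

Derivation:
Ev 1: PC=2 idx=0 pred=T actual=T -> ctr[0]=3
Ev 2: PC=2 idx=0 pred=T actual=N -> ctr[0]=2
Ev 3: PC=5 idx=1 pred=T actual=T -> ctr[1]=3
Ev 4: PC=5 idx=1 pred=T actual=T -> ctr[1]=3
Ev 5: PC=5 idx=1 pred=T actual=N -> ctr[1]=2
Ev 6: PC=2 idx=0 pred=T actual=T -> ctr[0]=3
Ev 7: PC=2 idx=0 pred=T actual=T -> ctr[0]=3
Ev 8: PC=2 idx=0 pred=T actual=N -> ctr[0]=2
Ev 9: PC=2 idx=0 pred=T actual=T -> ctr[0]=3
Ev 10: PC=5 idx=1 pred=T actual=T -> ctr[1]=3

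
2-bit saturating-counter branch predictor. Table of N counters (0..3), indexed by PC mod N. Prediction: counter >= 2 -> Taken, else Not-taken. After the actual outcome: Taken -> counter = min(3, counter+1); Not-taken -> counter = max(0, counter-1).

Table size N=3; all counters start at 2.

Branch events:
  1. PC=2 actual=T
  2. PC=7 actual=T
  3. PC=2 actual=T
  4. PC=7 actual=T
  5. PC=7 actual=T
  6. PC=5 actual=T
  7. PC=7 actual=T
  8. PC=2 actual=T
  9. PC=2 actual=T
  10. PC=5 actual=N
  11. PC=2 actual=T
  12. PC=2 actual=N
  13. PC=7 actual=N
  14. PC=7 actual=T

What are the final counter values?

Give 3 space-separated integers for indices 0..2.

Ev 1: PC=2 idx=2 pred=T actual=T -> ctr[2]=3
Ev 2: PC=7 idx=1 pred=T actual=T -> ctr[1]=3
Ev 3: PC=2 idx=2 pred=T actual=T -> ctr[2]=3
Ev 4: PC=7 idx=1 pred=T actual=T -> ctr[1]=3
Ev 5: PC=7 idx=1 pred=T actual=T -> ctr[1]=3
Ev 6: PC=5 idx=2 pred=T actual=T -> ctr[2]=3
Ev 7: PC=7 idx=1 pred=T actual=T -> ctr[1]=3
Ev 8: PC=2 idx=2 pred=T actual=T -> ctr[2]=3
Ev 9: PC=2 idx=2 pred=T actual=T -> ctr[2]=3
Ev 10: PC=5 idx=2 pred=T actual=N -> ctr[2]=2
Ev 11: PC=2 idx=2 pred=T actual=T -> ctr[2]=3
Ev 12: PC=2 idx=2 pred=T actual=N -> ctr[2]=2
Ev 13: PC=7 idx=1 pred=T actual=N -> ctr[1]=2
Ev 14: PC=7 idx=1 pred=T actual=T -> ctr[1]=3

Answer: 2 3 2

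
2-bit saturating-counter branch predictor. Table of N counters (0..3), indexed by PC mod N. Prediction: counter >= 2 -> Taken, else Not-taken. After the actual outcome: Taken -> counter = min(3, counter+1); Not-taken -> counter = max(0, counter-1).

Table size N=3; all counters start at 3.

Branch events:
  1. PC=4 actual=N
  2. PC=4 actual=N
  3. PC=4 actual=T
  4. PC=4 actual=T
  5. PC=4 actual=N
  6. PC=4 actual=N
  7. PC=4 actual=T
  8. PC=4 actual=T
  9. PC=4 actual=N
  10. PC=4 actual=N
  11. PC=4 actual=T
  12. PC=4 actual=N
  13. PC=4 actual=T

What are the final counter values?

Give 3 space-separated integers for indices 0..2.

Ev 1: PC=4 idx=1 pred=T actual=N -> ctr[1]=2
Ev 2: PC=4 idx=1 pred=T actual=N -> ctr[1]=1
Ev 3: PC=4 idx=1 pred=N actual=T -> ctr[1]=2
Ev 4: PC=4 idx=1 pred=T actual=T -> ctr[1]=3
Ev 5: PC=4 idx=1 pred=T actual=N -> ctr[1]=2
Ev 6: PC=4 idx=1 pred=T actual=N -> ctr[1]=1
Ev 7: PC=4 idx=1 pred=N actual=T -> ctr[1]=2
Ev 8: PC=4 idx=1 pred=T actual=T -> ctr[1]=3
Ev 9: PC=4 idx=1 pred=T actual=N -> ctr[1]=2
Ev 10: PC=4 idx=1 pred=T actual=N -> ctr[1]=1
Ev 11: PC=4 idx=1 pred=N actual=T -> ctr[1]=2
Ev 12: PC=4 idx=1 pred=T actual=N -> ctr[1]=1
Ev 13: PC=4 idx=1 pred=N actual=T -> ctr[1]=2

Answer: 3 2 3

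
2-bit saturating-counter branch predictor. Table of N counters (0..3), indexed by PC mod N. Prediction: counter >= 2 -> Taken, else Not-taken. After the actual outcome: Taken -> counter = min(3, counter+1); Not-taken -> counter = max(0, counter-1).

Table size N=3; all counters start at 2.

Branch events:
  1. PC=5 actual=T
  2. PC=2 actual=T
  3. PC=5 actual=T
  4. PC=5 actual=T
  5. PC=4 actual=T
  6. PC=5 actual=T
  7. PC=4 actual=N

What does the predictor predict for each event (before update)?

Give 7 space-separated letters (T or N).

Answer: T T T T T T T

Derivation:
Ev 1: PC=5 idx=2 pred=T actual=T -> ctr[2]=3
Ev 2: PC=2 idx=2 pred=T actual=T -> ctr[2]=3
Ev 3: PC=5 idx=2 pred=T actual=T -> ctr[2]=3
Ev 4: PC=5 idx=2 pred=T actual=T -> ctr[2]=3
Ev 5: PC=4 idx=1 pred=T actual=T -> ctr[1]=3
Ev 6: PC=5 idx=2 pred=T actual=T -> ctr[2]=3
Ev 7: PC=4 idx=1 pred=T actual=N -> ctr[1]=2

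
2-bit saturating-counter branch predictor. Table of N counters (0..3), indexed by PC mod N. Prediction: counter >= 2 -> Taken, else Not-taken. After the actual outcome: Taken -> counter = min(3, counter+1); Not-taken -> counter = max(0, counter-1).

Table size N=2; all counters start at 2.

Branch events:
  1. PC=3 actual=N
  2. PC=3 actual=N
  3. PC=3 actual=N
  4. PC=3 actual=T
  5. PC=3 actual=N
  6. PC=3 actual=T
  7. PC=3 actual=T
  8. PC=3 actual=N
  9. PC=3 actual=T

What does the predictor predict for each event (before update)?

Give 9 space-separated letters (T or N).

Ev 1: PC=3 idx=1 pred=T actual=N -> ctr[1]=1
Ev 2: PC=3 idx=1 pred=N actual=N -> ctr[1]=0
Ev 3: PC=3 idx=1 pred=N actual=N -> ctr[1]=0
Ev 4: PC=3 idx=1 pred=N actual=T -> ctr[1]=1
Ev 5: PC=3 idx=1 pred=N actual=N -> ctr[1]=0
Ev 6: PC=3 idx=1 pred=N actual=T -> ctr[1]=1
Ev 7: PC=3 idx=1 pred=N actual=T -> ctr[1]=2
Ev 8: PC=3 idx=1 pred=T actual=N -> ctr[1]=1
Ev 9: PC=3 idx=1 pred=N actual=T -> ctr[1]=2

Answer: T N N N N N N T N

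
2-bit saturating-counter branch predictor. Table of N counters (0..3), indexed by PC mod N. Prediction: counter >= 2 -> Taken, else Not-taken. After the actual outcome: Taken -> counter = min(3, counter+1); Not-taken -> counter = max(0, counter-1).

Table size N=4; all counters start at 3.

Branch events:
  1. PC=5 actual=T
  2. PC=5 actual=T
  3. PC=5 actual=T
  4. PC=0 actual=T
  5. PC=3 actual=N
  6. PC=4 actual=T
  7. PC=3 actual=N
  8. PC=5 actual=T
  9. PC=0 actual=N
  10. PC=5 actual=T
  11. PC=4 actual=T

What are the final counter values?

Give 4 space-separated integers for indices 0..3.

Ev 1: PC=5 idx=1 pred=T actual=T -> ctr[1]=3
Ev 2: PC=5 idx=1 pred=T actual=T -> ctr[1]=3
Ev 3: PC=5 idx=1 pred=T actual=T -> ctr[1]=3
Ev 4: PC=0 idx=0 pred=T actual=T -> ctr[0]=3
Ev 5: PC=3 idx=3 pred=T actual=N -> ctr[3]=2
Ev 6: PC=4 idx=0 pred=T actual=T -> ctr[0]=3
Ev 7: PC=3 idx=3 pred=T actual=N -> ctr[3]=1
Ev 8: PC=5 idx=1 pred=T actual=T -> ctr[1]=3
Ev 9: PC=0 idx=0 pred=T actual=N -> ctr[0]=2
Ev 10: PC=5 idx=1 pred=T actual=T -> ctr[1]=3
Ev 11: PC=4 idx=0 pred=T actual=T -> ctr[0]=3

Answer: 3 3 3 1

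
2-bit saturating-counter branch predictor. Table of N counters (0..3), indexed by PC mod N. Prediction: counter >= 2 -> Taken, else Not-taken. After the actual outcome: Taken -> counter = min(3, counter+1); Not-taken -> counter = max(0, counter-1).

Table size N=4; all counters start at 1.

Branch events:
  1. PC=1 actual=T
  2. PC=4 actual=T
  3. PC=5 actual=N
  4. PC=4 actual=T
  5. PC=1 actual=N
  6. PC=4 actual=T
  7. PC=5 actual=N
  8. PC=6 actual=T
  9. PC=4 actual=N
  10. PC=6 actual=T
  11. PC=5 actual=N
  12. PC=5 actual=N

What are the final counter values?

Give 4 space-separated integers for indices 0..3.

Ev 1: PC=1 idx=1 pred=N actual=T -> ctr[1]=2
Ev 2: PC=4 idx=0 pred=N actual=T -> ctr[0]=2
Ev 3: PC=5 idx=1 pred=T actual=N -> ctr[1]=1
Ev 4: PC=4 idx=0 pred=T actual=T -> ctr[0]=3
Ev 5: PC=1 idx=1 pred=N actual=N -> ctr[1]=0
Ev 6: PC=4 idx=0 pred=T actual=T -> ctr[0]=3
Ev 7: PC=5 idx=1 pred=N actual=N -> ctr[1]=0
Ev 8: PC=6 idx=2 pred=N actual=T -> ctr[2]=2
Ev 9: PC=4 idx=0 pred=T actual=N -> ctr[0]=2
Ev 10: PC=6 idx=2 pred=T actual=T -> ctr[2]=3
Ev 11: PC=5 idx=1 pred=N actual=N -> ctr[1]=0
Ev 12: PC=5 idx=1 pred=N actual=N -> ctr[1]=0

Answer: 2 0 3 1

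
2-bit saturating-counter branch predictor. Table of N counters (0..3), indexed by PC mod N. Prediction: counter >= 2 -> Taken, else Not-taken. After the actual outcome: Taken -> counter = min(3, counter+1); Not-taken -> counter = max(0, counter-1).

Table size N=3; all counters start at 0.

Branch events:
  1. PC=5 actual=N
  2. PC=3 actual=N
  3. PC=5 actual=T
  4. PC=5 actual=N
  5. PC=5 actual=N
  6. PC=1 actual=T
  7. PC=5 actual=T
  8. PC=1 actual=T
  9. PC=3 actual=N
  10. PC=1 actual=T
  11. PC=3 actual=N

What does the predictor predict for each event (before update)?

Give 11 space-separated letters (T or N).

Answer: N N N N N N N N N T N

Derivation:
Ev 1: PC=5 idx=2 pred=N actual=N -> ctr[2]=0
Ev 2: PC=3 idx=0 pred=N actual=N -> ctr[0]=0
Ev 3: PC=5 idx=2 pred=N actual=T -> ctr[2]=1
Ev 4: PC=5 idx=2 pred=N actual=N -> ctr[2]=0
Ev 5: PC=5 idx=2 pred=N actual=N -> ctr[2]=0
Ev 6: PC=1 idx=1 pred=N actual=T -> ctr[1]=1
Ev 7: PC=5 idx=2 pred=N actual=T -> ctr[2]=1
Ev 8: PC=1 idx=1 pred=N actual=T -> ctr[1]=2
Ev 9: PC=3 idx=0 pred=N actual=N -> ctr[0]=0
Ev 10: PC=1 idx=1 pred=T actual=T -> ctr[1]=3
Ev 11: PC=3 idx=0 pred=N actual=N -> ctr[0]=0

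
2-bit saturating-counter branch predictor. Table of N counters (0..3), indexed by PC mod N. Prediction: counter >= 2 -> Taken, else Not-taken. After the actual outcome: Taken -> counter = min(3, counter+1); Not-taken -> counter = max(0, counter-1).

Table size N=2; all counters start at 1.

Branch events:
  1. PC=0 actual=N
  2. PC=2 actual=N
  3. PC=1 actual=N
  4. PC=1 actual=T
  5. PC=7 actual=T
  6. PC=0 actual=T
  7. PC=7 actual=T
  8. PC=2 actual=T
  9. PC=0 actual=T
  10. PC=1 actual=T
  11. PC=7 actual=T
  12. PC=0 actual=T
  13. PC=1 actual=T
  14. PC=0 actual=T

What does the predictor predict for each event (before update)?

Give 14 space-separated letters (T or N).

Answer: N N N N N N T N T T T T T T

Derivation:
Ev 1: PC=0 idx=0 pred=N actual=N -> ctr[0]=0
Ev 2: PC=2 idx=0 pred=N actual=N -> ctr[0]=0
Ev 3: PC=1 idx=1 pred=N actual=N -> ctr[1]=0
Ev 4: PC=1 idx=1 pred=N actual=T -> ctr[1]=1
Ev 5: PC=7 idx=1 pred=N actual=T -> ctr[1]=2
Ev 6: PC=0 idx=0 pred=N actual=T -> ctr[0]=1
Ev 7: PC=7 idx=1 pred=T actual=T -> ctr[1]=3
Ev 8: PC=2 idx=0 pred=N actual=T -> ctr[0]=2
Ev 9: PC=0 idx=0 pred=T actual=T -> ctr[0]=3
Ev 10: PC=1 idx=1 pred=T actual=T -> ctr[1]=3
Ev 11: PC=7 idx=1 pred=T actual=T -> ctr[1]=3
Ev 12: PC=0 idx=0 pred=T actual=T -> ctr[0]=3
Ev 13: PC=1 idx=1 pred=T actual=T -> ctr[1]=3
Ev 14: PC=0 idx=0 pred=T actual=T -> ctr[0]=3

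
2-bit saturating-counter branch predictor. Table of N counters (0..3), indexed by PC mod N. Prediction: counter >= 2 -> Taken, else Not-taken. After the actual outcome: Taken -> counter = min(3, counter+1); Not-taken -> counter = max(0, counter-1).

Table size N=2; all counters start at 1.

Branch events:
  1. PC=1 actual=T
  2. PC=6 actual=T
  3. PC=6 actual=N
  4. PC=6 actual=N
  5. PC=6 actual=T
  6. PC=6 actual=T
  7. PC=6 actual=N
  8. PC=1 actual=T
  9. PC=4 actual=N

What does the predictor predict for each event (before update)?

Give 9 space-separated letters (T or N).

Answer: N N T N N N T T N

Derivation:
Ev 1: PC=1 idx=1 pred=N actual=T -> ctr[1]=2
Ev 2: PC=6 idx=0 pred=N actual=T -> ctr[0]=2
Ev 3: PC=6 idx=0 pred=T actual=N -> ctr[0]=1
Ev 4: PC=6 idx=0 pred=N actual=N -> ctr[0]=0
Ev 5: PC=6 idx=0 pred=N actual=T -> ctr[0]=1
Ev 6: PC=6 idx=0 pred=N actual=T -> ctr[0]=2
Ev 7: PC=6 idx=0 pred=T actual=N -> ctr[0]=1
Ev 8: PC=1 idx=1 pred=T actual=T -> ctr[1]=3
Ev 9: PC=4 idx=0 pred=N actual=N -> ctr[0]=0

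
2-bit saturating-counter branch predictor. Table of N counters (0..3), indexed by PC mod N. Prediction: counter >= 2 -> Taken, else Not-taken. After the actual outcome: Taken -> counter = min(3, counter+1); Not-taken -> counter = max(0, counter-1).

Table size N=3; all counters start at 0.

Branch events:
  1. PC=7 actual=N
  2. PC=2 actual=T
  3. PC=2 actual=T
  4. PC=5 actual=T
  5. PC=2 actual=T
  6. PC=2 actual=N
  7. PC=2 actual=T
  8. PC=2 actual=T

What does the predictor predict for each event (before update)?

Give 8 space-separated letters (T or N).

Ev 1: PC=7 idx=1 pred=N actual=N -> ctr[1]=0
Ev 2: PC=2 idx=2 pred=N actual=T -> ctr[2]=1
Ev 3: PC=2 idx=2 pred=N actual=T -> ctr[2]=2
Ev 4: PC=5 idx=2 pred=T actual=T -> ctr[2]=3
Ev 5: PC=2 idx=2 pred=T actual=T -> ctr[2]=3
Ev 6: PC=2 idx=2 pred=T actual=N -> ctr[2]=2
Ev 7: PC=2 idx=2 pred=T actual=T -> ctr[2]=3
Ev 8: PC=2 idx=2 pred=T actual=T -> ctr[2]=3

Answer: N N N T T T T T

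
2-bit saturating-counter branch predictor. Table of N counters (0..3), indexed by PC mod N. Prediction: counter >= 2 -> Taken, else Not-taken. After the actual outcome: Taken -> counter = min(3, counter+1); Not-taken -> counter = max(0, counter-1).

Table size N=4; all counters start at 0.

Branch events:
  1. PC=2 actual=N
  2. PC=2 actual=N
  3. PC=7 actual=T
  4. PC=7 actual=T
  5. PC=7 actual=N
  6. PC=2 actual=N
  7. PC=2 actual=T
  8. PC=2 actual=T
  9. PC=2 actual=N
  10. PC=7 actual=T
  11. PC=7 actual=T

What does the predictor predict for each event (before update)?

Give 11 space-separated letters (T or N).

Ev 1: PC=2 idx=2 pred=N actual=N -> ctr[2]=0
Ev 2: PC=2 idx=2 pred=N actual=N -> ctr[2]=0
Ev 3: PC=7 idx=3 pred=N actual=T -> ctr[3]=1
Ev 4: PC=7 idx=3 pred=N actual=T -> ctr[3]=2
Ev 5: PC=7 idx=3 pred=T actual=N -> ctr[3]=1
Ev 6: PC=2 idx=2 pred=N actual=N -> ctr[2]=0
Ev 7: PC=2 idx=2 pred=N actual=T -> ctr[2]=1
Ev 8: PC=2 idx=2 pred=N actual=T -> ctr[2]=2
Ev 9: PC=2 idx=2 pred=T actual=N -> ctr[2]=1
Ev 10: PC=7 idx=3 pred=N actual=T -> ctr[3]=2
Ev 11: PC=7 idx=3 pred=T actual=T -> ctr[3]=3

Answer: N N N N T N N N T N T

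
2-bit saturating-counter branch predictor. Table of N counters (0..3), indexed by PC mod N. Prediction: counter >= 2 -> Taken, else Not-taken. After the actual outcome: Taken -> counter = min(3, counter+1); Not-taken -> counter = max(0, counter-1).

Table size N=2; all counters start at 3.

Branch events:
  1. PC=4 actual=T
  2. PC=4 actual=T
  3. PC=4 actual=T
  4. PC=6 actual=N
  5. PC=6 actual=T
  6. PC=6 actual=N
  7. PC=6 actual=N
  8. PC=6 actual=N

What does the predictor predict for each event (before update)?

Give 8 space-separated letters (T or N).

Ev 1: PC=4 idx=0 pred=T actual=T -> ctr[0]=3
Ev 2: PC=4 idx=0 pred=T actual=T -> ctr[0]=3
Ev 3: PC=4 idx=0 pred=T actual=T -> ctr[0]=3
Ev 4: PC=6 idx=0 pred=T actual=N -> ctr[0]=2
Ev 5: PC=6 idx=0 pred=T actual=T -> ctr[0]=3
Ev 6: PC=6 idx=0 pred=T actual=N -> ctr[0]=2
Ev 7: PC=6 idx=0 pred=T actual=N -> ctr[0]=1
Ev 8: PC=6 idx=0 pred=N actual=N -> ctr[0]=0

Answer: T T T T T T T N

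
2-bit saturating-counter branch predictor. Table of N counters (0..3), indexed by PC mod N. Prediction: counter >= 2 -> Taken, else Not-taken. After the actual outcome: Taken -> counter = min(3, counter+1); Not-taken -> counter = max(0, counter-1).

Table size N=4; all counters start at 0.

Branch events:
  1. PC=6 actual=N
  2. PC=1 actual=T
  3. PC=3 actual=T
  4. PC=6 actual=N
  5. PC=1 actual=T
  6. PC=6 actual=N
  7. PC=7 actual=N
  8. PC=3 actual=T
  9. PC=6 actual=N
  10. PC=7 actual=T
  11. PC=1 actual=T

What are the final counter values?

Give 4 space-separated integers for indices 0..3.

Answer: 0 3 0 2

Derivation:
Ev 1: PC=6 idx=2 pred=N actual=N -> ctr[2]=0
Ev 2: PC=1 idx=1 pred=N actual=T -> ctr[1]=1
Ev 3: PC=3 idx=3 pred=N actual=T -> ctr[3]=1
Ev 4: PC=6 idx=2 pred=N actual=N -> ctr[2]=0
Ev 5: PC=1 idx=1 pred=N actual=T -> ctr[1]=2
Ev 6: PC=6 idx=2 pred=N actual=N -> ctr[2]=0
Ev 7: PC=7 idx=3 pred=N actual=N -> ctr[3]=0
Ev 8: PC=3 idx=3 pred=N actual=T -> ctr[3]=1
Ev 9: PC=6 idx=2 pred=N actual=N -> ctr[2]=0
Ev 10: PC=7 idx=3 pred=N actual=T -> ctr[3]=2
Ev 11: PC=1 idx=1 pred=T actual=T -> ctr[1]=3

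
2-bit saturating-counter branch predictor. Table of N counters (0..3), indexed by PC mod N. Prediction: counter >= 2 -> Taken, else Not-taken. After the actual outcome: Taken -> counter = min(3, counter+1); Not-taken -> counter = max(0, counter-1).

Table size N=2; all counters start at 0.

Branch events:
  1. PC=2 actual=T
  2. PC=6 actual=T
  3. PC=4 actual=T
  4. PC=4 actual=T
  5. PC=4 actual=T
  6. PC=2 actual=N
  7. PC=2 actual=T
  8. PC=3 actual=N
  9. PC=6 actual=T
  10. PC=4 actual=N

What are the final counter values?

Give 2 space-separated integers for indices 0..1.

Answer: 2 0

Derivation:
Ev 1: PC=2 idx=0 pred=N actual=T -> ctr[0]=1
Ev 2: PC=6 idx=0 pred=N actual=T -> ctr[0]=2
Ev 3: PC=4 idx=0 pred=T actual=T -> ctr[0]=3
Ev 4: PC=4 idx=0 pred=T actual=T -> ctr[0]=3
Ev 5: PC=4 idx=0 pred=T actual=T -> ctr[0]=3
Ev 6: PC=2 idx=0 pred=T actual=N -> ctr[0]=2
Ev 7: PC=2 idx=0 pred=T actual=T -> ctr[0]=3
Ev 8: PC=3 idx=1 pred=N actual=N -> ctr[1]=0
Ev 9: PC=6 idx=0 pred=T actual=T -> ctr[0]=3
Ev 10: PC=4 idx=0 pred=T actual=N -> ctr[0]=2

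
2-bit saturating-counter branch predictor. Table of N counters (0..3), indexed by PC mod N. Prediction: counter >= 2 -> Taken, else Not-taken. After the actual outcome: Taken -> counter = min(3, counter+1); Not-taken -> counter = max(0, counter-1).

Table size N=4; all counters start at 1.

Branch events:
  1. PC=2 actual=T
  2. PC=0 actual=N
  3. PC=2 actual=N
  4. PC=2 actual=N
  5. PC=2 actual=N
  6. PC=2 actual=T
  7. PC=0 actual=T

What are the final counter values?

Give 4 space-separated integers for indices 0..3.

Answer: 1 1 1 1

Derivation:
Ev 1: PC=2 idx=2 pred=N actual=T -> ctr[2]=2
Ev 2: PC=0 idx=0 pred=N actual=N -> ctr[0]=0
Ev 3: PC=2 idx=2 pred=T actual=N -> ctr[2]=1
Ev 4: PC=2 idx=2 pred=N actual=N -> ctr[2]=0
Ev 5: PC=2 idx=2 pred=N actual=N -> ctr[2]=0
Ev 6: PC=2 idx=2 pred=N actual=T -> ctr[2]=1
Ev 7: PC=0 idx=0 pred=N actual=T -> ctr[0]=1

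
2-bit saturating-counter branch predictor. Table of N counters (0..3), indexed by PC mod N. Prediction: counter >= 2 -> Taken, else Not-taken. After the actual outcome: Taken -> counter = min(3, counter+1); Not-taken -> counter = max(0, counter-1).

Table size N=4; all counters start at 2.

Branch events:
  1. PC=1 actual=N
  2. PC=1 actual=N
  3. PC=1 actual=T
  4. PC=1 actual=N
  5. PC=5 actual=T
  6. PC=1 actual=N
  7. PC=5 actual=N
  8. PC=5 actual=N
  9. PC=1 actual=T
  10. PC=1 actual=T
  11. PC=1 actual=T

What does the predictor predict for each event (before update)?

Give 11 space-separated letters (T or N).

Ev 1: PC=1 idx=1 pred=T actual=N -> ctr[1]=1
Ev 2: PC=1 idx=1 pred=N actual=N -> ctr[1]=0
Ev 3: PC=1 idx=1 pred=N actual=T -> ctr[1]=1
Ev 4: PC=1 idx=1 pred=N actual=N -> ctr[1]=0
Ev 5: PC=5 idx=1 pred=N actual=T -> ctr[1]=1
Ev 6: PC=1 idx=1 pred=N actual=N -> ctr[1]=0
Ev 7: PC=5 idx=1 pred=N actual=N -> ctr[1]=0
Ev 8: PC=5 idx=1 pred=N actual=N -> ctr[1]=0
Ev 9: PC=1 idx=1 pred=N actual=T -> ctr[1]=1
Ev 10: PC=1 idx=1 pred=N actual=T -> ctr[1]=2
Ev 11: PC=1 idx=1 pred=T actual=T -> ctr[1]=3

Answer: T N N N N N N N N N T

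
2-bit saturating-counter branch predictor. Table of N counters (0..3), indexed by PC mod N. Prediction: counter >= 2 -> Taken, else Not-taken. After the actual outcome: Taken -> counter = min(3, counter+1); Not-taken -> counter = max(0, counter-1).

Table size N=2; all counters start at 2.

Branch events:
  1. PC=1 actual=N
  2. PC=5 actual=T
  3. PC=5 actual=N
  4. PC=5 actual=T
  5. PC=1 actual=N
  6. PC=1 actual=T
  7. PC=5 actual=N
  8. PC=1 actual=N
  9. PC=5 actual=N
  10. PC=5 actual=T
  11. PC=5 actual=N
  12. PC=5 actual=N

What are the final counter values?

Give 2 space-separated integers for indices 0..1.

Answer: 2 0

Derivation:
Ev 1: PC=1 idx=1 pred=T actual=N -> ctr[1]=1
Ev 2: PC=5 idx=1 pred=N actual=T -> ctr[1]=2
Ev 3: PC=5 idx=1 pred=T actual=N -> ctr[1]=1
Ev 4: PC=5 idx=1 pred=N actual=T -> ctr[1]=2
Ev 5: PC=1 idx=1 pred=T actual=N -> ctr[1]=1
Ev 6: PC=1 idx=1 pred=N actual=T -> ctr[1]=2
Ev 7: PC=5 idx=1 pred=T actual=N -> ctr[1]=1
Ev 8: PC=1 idx=1 pred=N actual=N -> ctr[1]=0
Ev 9: PC=5 idx=1 pred=N actual=N -> ctr[1]=0
Ev 10: PC=5 idx=1 pred=N actual=T -> ctr[1]=1
Ev 11: PC=5 idx=1 pred=N actual=N -> ctr[1]=0
Ev 12: PC=5 idx=1 pred=N actual=N -> ctr[1]=0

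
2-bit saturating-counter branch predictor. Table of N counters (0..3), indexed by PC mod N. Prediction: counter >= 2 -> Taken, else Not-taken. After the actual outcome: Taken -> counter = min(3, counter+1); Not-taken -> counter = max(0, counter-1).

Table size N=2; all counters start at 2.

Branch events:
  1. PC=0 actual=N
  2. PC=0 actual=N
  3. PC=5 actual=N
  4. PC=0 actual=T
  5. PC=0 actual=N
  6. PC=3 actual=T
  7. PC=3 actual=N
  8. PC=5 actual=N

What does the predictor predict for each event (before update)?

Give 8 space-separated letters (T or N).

Ev 1: PC=0 idx=0 pred=T actual=N -> ctr[0]=1
Ev 2: PC=0 idx=0 pred=N actual=N -> ctr[0]=0
Ev 3: PC=5 idx=1 pred=T actual=N -> ctr[1]=1
Ev 4: PC=0 idx=0 pred=N actual=T -> ctr[0]=1
Ev 5: PC=0 idx=0 pred=N actual=N -> ctr[0]=0
Ev 6: PC=3 idx=1 pred=N actual=T -> ctr[1]=2
Ev 7: PC=3 idx=1 pred=T actual=N -> ctr[1]=1
Ev 8: PC=5 idx=1 pred=N actual=N -> ctr[1]=0

Answer: T N T N N N T N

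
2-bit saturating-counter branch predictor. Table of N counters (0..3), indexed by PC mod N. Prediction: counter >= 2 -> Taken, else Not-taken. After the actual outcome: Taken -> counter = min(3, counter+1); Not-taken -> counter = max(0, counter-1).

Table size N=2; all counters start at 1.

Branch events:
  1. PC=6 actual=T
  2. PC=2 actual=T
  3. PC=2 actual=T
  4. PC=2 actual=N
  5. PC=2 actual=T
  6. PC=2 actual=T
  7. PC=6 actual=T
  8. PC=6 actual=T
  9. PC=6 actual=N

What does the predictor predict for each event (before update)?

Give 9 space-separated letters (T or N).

Answer: N T T T T T T T T

Derivation:
Ev 1: PC=6 idx=0 pred=N actual=T -> ctr[0]=2
Ev 2: PC=2 idx=0 pred=T actual=T -> ctr[0]=3
Ev 3: PC=2 idx=0 pred=T actual=T -> ctr[0]=3
Ev 4: PC=2 idx=0 pred=T actual=N -> ctr[0]=2
Ev 5: PC=2 idx=0 pred=T actual=T -> ctr[0]=3
Ev 6: PC=2 idx=0 pred=T actual=T -> ctr[0]=3
Ev 7: PC=6 idx=0 pred=T actual=T -> ctr[0]=3
Ev 8: PC=6 idx=0 pred=T actual=T -> ctr[0]=3
Ev 9: PC=6 idx=0 pred=T actual=N -> ctr[0]=2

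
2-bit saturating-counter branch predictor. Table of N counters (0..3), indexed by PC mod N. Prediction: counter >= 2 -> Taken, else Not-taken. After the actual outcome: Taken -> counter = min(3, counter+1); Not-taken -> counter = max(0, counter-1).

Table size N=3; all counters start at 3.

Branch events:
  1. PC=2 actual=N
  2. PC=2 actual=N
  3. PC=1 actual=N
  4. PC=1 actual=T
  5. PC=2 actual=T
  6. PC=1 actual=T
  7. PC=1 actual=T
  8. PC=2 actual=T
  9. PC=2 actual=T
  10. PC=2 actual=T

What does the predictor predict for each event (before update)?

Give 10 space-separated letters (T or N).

Ev 1: PC=2 idx=2 pred=T actual=N -> ctr[2]=2
Ev 2: PC=2 idx=2 pred=T actual=N -> ctr[2]=1
Ev 3: PC=1 idx=1 pred=T actual=N -> ctr[1]=2
Ev 4: PC=1 idx=1 pred=T actual=T -> ctr[1]=3
Ev 5: PC=2 idx=2 pred=N actual=T -> ctr[2]=2
Ev 6: PC=1 idx=1 pred=T actual=T -> ctr[1]=3
Ev 7: PC=1 idx=1 pred=T actual=T -> ctr[1]=3
Ev 8: PC=2 idx=2 pred=T actual=T -> ctr[2]=3
Ev 9: PC=2 idx=2 pred=T actual=T -> ctr[2]=3
Ev 10: PC=2 idx=2 pred=T actual=T -> ctr[2]=3

Answer: T T T T N T T T T T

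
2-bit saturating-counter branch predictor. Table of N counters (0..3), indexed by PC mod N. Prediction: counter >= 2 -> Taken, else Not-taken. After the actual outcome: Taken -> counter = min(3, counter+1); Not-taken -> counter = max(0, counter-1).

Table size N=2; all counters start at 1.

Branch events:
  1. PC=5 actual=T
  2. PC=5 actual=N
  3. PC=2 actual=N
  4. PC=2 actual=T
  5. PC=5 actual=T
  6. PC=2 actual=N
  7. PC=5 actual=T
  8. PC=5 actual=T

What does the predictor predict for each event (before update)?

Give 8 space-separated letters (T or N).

Answer: N T N N N N T T

Derivation:
Ev 1: PC=5 idx=1 pred=N actual=T -> ctr[1]=2
Ev 2: PC=5 idx=1 pred=T actual=N -> ctr[1]=1
Ev 3: PC=2 idx=0 pred=N actual=N -> ctr[0]=0
Ev 4: PC=2 idx=0 pred=N actual=T -> ctr[0]=1
Ev 5: PC=5 idx=1 pred=N actual=T -> ctr[1]=2
Ev 6: PC=2 idx=0 pred=N actual=N -> ctr[0]=0
Ev 7: PC=5 idx=1 pred=T actual=T -> ctr[1]=3
Ev 8: PC=5 idx=1 pred=T actual=T -> ctr[1]=3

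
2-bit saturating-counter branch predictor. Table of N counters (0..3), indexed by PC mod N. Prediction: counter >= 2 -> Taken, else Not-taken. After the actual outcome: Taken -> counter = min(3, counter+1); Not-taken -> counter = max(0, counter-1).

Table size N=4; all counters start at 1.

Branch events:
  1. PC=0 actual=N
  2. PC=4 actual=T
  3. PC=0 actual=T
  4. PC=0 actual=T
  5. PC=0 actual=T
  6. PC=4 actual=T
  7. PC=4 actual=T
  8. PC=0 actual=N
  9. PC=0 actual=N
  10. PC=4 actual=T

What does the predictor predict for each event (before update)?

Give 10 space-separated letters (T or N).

Answer: N N N T T T T T T N

Derivation:
Ev 1: PC=0 idx=0 pred=N actual=N -> ctr[0]=0
Ev 2: PC=4 idx=0 pred=N actual=T -> ctr[0]=1
Ev 3: PC=0 idx=0 pred=N actual=T -> ctr[0]=2
Ev 4: PC=0 idx=0 pred=T actual=T -> ctr[0]=3
Ev 5: PC=0 idx=0 pred=T actual=T -> ctr[0]=3
Ev 6: PC=4 idx=0 pred=T actual=T -> ctr[0]=3
Ev 7: PC=4 idx=0 pred=T actual=T -> ctr[0]=3
Ev 8: PC=0 idx=0 pred=T actual=N -> ctr[0]=2
Ev 9: PC=0 idx=0 pred=T actual=N -> ctr[0]=1
Ev 10: PC=4 idx=0 pred=N actual=T -> ctr[0]=2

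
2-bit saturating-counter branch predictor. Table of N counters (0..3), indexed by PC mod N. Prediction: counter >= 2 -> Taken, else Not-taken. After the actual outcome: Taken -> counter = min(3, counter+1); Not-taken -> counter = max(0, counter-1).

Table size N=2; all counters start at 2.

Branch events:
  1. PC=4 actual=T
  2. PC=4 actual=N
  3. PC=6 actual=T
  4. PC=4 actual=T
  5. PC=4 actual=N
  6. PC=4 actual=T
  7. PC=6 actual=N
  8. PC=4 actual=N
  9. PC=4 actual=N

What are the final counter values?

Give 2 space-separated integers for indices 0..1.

Ev 1: PC=4 idx=0 pred=T actual=T -> ctr[0]=3
Ev 2: PC=4 idx=0 pred=T actual=N -> ctr[0]=2
Ev 3: PC=6 idx=0 pred=T actual=T -> ctr[0]=3
Ev 4: PC=4 idx=0 pred=T actual=T -> ctr[0]=3
Ev 5: PC=4 idx=0 pred=T actual=N -> ctr[0]=2
Ev 6: PC=4 idx=0 pred=T actual=T -> ctr[0]=3
Ev 7: PC=6 idx=0 pred=T actual=N -> ctr[0]=2
Ev 8: PC=4 idx=0 pred=T actual=N -> ctr[0]=1
Ev 9: PC=4 idx=0 pred=N actual=N -> ctr[0]=0

Answer: 0 2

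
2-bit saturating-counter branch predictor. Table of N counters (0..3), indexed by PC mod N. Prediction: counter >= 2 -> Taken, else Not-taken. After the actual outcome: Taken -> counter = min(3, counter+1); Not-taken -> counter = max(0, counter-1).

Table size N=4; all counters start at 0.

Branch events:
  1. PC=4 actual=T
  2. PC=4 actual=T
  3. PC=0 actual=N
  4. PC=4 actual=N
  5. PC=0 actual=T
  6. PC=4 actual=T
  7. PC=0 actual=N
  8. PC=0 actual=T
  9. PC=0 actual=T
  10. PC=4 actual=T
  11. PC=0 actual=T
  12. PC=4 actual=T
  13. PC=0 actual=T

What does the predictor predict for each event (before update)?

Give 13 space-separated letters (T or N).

Ev 1: PC=4 idx=0 pred=N actual=T -> ctr[0]=1
Ev 2: PC=4 idx=0 pred=N actual=T -> ctr[0]=2
Ev 3: PC=0 idx=0 pred=T actual=N -> ctr[0]=1
Ev 4: PC=4 idx=0 pred=N actual=N -> ctr[0]=0
Ev 5: PC=0 idx=0 pred=N actual=T -> ctr[0]=1
Ev 6: PC=4 idx=0 pred=N actual=T -> ctr[0]=2
Ev 7: PC=0 idx=0 pred=T actual=N -> ctr[0]=1
Ev 8: PC=0 idx=0 pred=N actual=T -> ctr[0]=2
Ev 9: PC=0 idx=0 pred=T actual=T -> ctr[0]=3
Ev 10: PC=4 idx=0 pred=T actual=T -> ctr[0]=3
Ev 11: PC=0 idx=0 pred=T actual=T -> ctr[0]=3
Ev 12: PC=4 idx=0 pred=T actual=T -> ctr[0]=3
Ev 13: PC=0 idx=0 pred=T actual=T -> ctr[0]=3

Answer: N N T N N N T N T T T T T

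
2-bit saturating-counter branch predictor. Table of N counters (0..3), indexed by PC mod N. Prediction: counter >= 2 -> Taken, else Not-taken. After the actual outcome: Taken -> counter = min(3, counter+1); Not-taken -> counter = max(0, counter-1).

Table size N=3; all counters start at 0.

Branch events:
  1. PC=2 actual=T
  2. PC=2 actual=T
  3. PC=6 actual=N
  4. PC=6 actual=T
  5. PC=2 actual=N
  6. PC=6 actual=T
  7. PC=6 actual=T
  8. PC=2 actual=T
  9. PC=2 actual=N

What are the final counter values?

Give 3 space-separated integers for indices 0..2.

Ev 1: PC=2 idx=2 pred=N actual=T -> ctr[2]=1
Ev 2: PC=2 idx=2 pred=N actual=T -> ctr[2]=2
Ev 3: PC=6 idx=0 pred=N actual=N -> ctr[0]=0
Ev 4: PC=6 idx=0 pred=N actual=T -> ctr[0]=1
Ev 5: PC=2 idx=2 pred=T actual=N -> ctr[2]=1
Ev 6: PC=6 idx=0 pred=N actual=T -> ctr[0]=2
Ev 7: PC=6 idx=0 pred=T actual=T -> ctr[0]=3
Ev 8: PC=2 idx=2 pred=N actual=T -> ctr[2]=2
Ev 9: PC=2 idx=2 pred=T actual=N -> ctr[2]=1

Answer: 3 0 1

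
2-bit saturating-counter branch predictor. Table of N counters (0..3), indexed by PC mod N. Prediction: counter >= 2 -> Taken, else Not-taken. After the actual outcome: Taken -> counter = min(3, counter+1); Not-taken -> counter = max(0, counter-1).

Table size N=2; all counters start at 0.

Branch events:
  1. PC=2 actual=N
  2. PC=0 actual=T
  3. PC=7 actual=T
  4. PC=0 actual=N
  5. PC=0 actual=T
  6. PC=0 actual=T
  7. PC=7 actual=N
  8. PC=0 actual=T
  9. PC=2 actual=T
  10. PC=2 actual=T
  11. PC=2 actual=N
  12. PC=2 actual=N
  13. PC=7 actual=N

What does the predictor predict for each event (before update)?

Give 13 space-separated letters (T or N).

Ev 1: PC=2 idx=0 pred=N actual=N -> ctr[0]=0
Ev 2: PC=0 idx=0 pred=N actual=T -> ctr[0]=1
Ev 3: PC=7 idx=1 pred=N actual=T -> ctr[1]=1
Ev 4: PC=0 idx=0 pred=N actual=N -> ctr[0]=0
Ev 5: PC=0 idx=0 pred=N actual=T -> ctr[0]=1
Ev 6: PC=0 idx=0 pred=N actual=T -> ctr[0]=2
Ev 7: PC=7 idx=1 pred=N actual=N -> ctr[1]=0
Ev 8: PC=0 idx=0 pred=T actual=T -> ctr[0]=3
Ev 9: PC=2 idx=0 pred=T actual=T -> ctr[0]=3
Ev 10: PC=2 idx=0 pred=T actual=T -> ctr[0]=3
Ev 11: PC=2 idx=0 pred=T actual=N -> ctr[0]=2
Ev 12: PC=2 idx=0 pred=T actual=N -> ctr[0]=1
Ev 13: PC=7 idx=1 pred=N actual=N -> ctr[1]=0

Answer: N N N N N N N T T T T T N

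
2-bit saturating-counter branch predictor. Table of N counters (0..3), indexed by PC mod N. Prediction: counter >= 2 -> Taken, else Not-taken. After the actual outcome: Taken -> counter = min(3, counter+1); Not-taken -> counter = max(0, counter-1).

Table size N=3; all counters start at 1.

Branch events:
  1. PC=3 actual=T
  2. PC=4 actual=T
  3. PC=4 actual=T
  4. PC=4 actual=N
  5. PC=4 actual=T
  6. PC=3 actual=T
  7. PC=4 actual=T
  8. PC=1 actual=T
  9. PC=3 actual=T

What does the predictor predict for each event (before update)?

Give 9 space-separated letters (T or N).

Ev 1: PC=3 idx=0 pred=N actual=T -> ctr[0]=2
Ev 2: PC=4 idx=1 pred=N actual=T -> ctr[1]=2
Ev 3: PC=4 idx=1 pred=T actual=T -> ctr[1]=3
Ev 4: PC=4 idx=1 pred=T actual=N -> ctr[1]=2
Ev 5: PC=4 idx=1 pred=T actual=T -> ctr[1]=3
Ev 6: PC=3 idx=0 pred=T actual=T -> ctr[0]=3
Ev 7: PC=4 idx=1 pred=T actual=T -> ctr[1]=3
Ev 8: PC=1 idx=1 pred=T actual=T -> ctr[1]=3
Ev 9: PC=3 idx=0 pred=T actual=T -> ctr[0]=3

Answer: N N T T T T T T T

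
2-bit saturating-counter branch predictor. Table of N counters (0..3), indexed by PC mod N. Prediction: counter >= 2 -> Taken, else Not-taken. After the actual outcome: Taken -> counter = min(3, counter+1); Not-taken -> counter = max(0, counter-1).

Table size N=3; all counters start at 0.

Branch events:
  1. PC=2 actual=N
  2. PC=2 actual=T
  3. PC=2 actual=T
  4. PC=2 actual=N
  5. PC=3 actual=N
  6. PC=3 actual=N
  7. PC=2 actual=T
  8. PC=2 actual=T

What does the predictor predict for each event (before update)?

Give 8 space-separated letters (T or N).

Ev 1: PC=2 idx=2 pred=N actual=N -> ctr[2]=0
Ev 2: PC=2 idx=2 pred=N actual=T -> ctr[2]=1
Ev 3: PC=2 idx=2 pred=N actual=T -> ctr[2]=2
Ev 4: PC=2 idx=2 pred=T actual=N -> ctr[2]=1
Ev 5: PC=3 idx=0 pred=N actual=N -> ctr[0]=0
Ev 6: PC=3 idx=0 pred=N actual=N -> ctr[0]=0
Ev 7: PC=2 idx=2 pred=N actual=T -> ctr[2]=2
Ev 8: PC=2 idx=2 pred=T actual=T -> ctr[2]=3

Answer: N N N T N N N T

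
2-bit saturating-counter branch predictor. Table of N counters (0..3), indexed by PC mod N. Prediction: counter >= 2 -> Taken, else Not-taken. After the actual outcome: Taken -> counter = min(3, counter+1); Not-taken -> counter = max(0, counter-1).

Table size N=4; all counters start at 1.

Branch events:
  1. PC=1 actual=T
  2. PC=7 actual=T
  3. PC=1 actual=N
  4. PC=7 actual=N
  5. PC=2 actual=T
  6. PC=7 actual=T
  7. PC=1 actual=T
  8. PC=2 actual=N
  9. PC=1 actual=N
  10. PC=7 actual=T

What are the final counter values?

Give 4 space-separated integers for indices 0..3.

Ev 1: PC=1 idx=1 pred=N actual=T -> ctr[1]=2
Ev 2: PC=7 idx=3 pred=N actual=T -> ctr[3]=2
Ev 3: PC=1 idx=1 pred=T actual=N -> ctr[1]=1
Ev 4: PC=7 idx=3 pred=T actual=N -> ctr[3]=1
Ev 5: PC=2 idx=2 pred=N actual=T -> ctr[2]=2
Ev 6: PC=7 idx=3 pred=N actual=T -> ctr[3]=2
Ev 7: PC=1 idx=1 pred=N actual=T -> ctr[1]=2
Ev 8: PC=2 idx=2 pred=T actual=N -> ctr[2]=1
Ev 9: PC=1 idx=1 pred=T actual=N -> ctr[1]=1
Ev 10: PC=7 idx=3 pred=T actual=T -> ctr[3]=3

Answer: 1 1 1 3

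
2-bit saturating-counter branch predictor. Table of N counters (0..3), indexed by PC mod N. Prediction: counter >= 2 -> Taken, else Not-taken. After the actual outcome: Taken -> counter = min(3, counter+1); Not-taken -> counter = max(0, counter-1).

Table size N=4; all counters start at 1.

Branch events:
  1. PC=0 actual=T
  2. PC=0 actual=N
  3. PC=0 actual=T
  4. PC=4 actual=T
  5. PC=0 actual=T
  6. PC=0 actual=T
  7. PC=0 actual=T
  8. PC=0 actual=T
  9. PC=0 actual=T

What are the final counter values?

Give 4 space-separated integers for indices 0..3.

Answer: 3 1 1 1

Derivation:
Ev 1: PC=0 idx=0 pred=N actual=T -> ctr[0]=2
Ev 2: PC=0 idx=0 pred=T actual=N -> ctr[0]=1
Ev 3: PC=0 idx=0 pred=N actual=T -> ctr[0]=2
Ev 4: PC=4 idx=0 pred=T actual=T -> ctr[0]=3
Ev 5: PC=0 idx=0 pred=T actual=T -> ctr[0]=3
Ev 6: PC=0 idx=0 pred=T actual=T -> ctr[0]=3
Ev 7: PC=0 idx=0 pred=T actual=T -> ctr[0]=3
Ev 8: PC=0 idx=0 pred=T actual=T -> ctr[0]=3
Ev 9: PC=0 idx=0 pred=T actual=T -> ctr[0]=3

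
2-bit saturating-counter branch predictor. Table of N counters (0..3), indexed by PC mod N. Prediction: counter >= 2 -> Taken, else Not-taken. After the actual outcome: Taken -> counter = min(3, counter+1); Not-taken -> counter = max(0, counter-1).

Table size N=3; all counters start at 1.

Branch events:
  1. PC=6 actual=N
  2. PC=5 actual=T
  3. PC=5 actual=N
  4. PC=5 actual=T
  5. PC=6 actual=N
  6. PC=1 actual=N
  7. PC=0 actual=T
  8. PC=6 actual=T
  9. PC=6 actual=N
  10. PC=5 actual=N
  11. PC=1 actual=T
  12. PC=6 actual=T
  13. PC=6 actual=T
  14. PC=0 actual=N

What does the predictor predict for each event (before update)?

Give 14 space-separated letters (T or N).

Answer: N N T N N N N N T T N N T T

Derivation:
Ev 1: PC=6 idx=0 pred=N actual=N -> ctr[0]=0
Ev 2: PC=5 idx=2 pred=N actual=T -> ctr[2]=2
Ev 3: PC=5 idx=2 pred=T actual=N -> ctr[2]=1
Ev 4: PC=5 idx=2 pred=N actual=T -> ctr[2]=2
Ev 5: PC=6 idx=0 pred=N actual=N -> ctr[0]=0
Ev 6: PC=1 idx=1 pred=N actual=N -> ctr[1]=0
Ev 7: PC=0 idx=0 pred=N actual=T -> ctr[0]=1
Ev 8: PC=6 idx=0 pred=N actual=T -> ctr[0]=2
Ev 9: PC=6 idx=0 pred=T actual=N -> ctr[0]=1
Ev 10: PC=5 idx=2 pred=T actual=N -> ctr[2]=1
Ev 11: PC=1 idx=1 pred=N actual=T -> ctr[1]=1
Ev 12: PC=6 idx=0 pred=N actual=T -> ctr[0]=2
Ev 13: PC=6 idx=0 pred=T actual=T -> ctr[0]=3
Ev 14: PC=0 idx=0 pred=T actual=N -> ctr[0]=2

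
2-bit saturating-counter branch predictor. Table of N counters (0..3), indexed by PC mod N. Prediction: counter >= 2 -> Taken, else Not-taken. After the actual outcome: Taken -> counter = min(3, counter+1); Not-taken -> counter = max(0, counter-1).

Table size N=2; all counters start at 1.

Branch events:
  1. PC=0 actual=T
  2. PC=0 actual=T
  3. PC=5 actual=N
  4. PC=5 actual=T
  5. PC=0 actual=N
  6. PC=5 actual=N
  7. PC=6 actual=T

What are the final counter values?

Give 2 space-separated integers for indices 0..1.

Answer: 3 0

Derivation:
Ev 1: PC=0 idx=0 pred=N actual=T -> ctr[0]=2
Ev 2: PC=0 idx=0 pred=T actual=T -> ctr[0]=3
Ev 3: PC=5 idx=1 pred=N actual=N -> ctr[1]=0
Ev 4: PC=5 idx=1 pred=N actual=T -> ctr[1]=1
Ev 5: PC=0 idx=0 pred=T actual=N -> ctr[0]=2
Ev 6: PC=5 idx=1 pred=N actual=N -> ctr[1]=0
Ev 7: PC=6 idx=0 pred=T actual=T -> ctr[0]=3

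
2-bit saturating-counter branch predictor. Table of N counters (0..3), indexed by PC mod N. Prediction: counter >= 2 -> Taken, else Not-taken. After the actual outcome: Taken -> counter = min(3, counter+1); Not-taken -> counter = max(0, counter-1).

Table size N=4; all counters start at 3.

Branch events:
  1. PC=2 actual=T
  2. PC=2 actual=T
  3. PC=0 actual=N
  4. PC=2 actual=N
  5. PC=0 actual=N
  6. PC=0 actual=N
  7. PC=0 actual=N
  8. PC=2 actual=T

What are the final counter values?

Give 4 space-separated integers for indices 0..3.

Ev 1: PC=2 idx=2 pred=T actual=T -> ctr[2]=3
Ev 2: PC=2 idx=2 pred=T actual=T -> ctr[2]=3
Ev 3: PC=0 idx=0 pred=T actual=N -> ctr[0]=2
Ev 4: PC=2 idx=2 pred=T actual=N -> ctr[2]=2
Ev 5: PC=0 idx=0 pred=T actual=N -> ctr[0]=1
Ev 6: PC=0 idx=0 pred=N actual=N -> ctr[0]=0
Ev 7: PC=0 idx=0 pred=N actual=N -> ctr[0]=0
Ev 8: PC=2 idx=2 pred=T actual=T -> ctr[2]=3

Answer: 0 3 3 3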